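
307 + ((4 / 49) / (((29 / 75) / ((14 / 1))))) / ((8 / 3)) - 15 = 59501 / 203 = 293.11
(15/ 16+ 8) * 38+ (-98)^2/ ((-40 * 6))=35953/ 120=299.61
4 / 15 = 0.27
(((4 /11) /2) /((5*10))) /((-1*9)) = -1 /2475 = -0.00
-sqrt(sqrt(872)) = -109^(1/4) * 2^(3/4) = -5.43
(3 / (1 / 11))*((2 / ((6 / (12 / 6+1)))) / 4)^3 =33 / 64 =0.52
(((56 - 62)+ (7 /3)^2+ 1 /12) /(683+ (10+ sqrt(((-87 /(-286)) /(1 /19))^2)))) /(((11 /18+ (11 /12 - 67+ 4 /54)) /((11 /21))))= 0.00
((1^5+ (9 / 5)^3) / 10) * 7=2989 / 625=4.78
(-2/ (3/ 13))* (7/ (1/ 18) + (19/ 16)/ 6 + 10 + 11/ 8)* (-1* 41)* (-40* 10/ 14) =-175983275/ 126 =-1396692.66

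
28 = 28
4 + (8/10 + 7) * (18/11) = 16.76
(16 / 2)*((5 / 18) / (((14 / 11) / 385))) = 6050 / 9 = 672.22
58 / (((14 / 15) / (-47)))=-2920.71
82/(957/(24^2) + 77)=15744/15103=1.04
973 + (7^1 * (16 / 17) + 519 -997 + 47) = 9326 / 17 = 548.59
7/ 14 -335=-669/ 2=-334.50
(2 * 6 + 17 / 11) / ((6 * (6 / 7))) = 1043 / 396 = 2.63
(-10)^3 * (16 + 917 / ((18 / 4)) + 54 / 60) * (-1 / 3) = 1986100 / 27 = 73559.26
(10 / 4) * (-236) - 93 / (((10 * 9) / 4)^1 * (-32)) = -141569 / 240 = -589.87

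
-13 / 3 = -4.33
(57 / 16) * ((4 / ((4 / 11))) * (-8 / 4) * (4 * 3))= -1881 / 2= -940.50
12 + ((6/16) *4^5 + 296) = 692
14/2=7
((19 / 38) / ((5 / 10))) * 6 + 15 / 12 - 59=-207 / 4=-51.75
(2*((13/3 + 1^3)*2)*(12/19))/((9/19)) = 256/9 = 28.44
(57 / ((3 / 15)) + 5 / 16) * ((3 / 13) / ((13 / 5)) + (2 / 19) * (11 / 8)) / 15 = 2738087 / 616512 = 4.44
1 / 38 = 0.03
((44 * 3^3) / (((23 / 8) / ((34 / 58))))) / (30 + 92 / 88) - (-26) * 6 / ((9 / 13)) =318622724 / 1366683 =233.14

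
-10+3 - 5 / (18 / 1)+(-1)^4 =-113 / 18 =-6.28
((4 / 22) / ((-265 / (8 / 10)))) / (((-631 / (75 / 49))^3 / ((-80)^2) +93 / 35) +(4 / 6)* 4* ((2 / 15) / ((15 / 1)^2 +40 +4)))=1626912000000 / 32440662606450413051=0.00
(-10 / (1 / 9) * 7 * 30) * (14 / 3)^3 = -1920800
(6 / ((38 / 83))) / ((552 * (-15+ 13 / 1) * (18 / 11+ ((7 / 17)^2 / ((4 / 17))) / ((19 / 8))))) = -15521 / 2536256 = -0.01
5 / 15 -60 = -179 / 3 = -59.67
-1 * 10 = -10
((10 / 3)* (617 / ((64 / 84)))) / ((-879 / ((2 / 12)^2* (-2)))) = 21595 / 126576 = 0.17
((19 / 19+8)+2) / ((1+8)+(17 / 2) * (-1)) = 22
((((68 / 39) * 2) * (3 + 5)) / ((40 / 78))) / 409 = 0.13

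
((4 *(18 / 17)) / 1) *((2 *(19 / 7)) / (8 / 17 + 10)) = 1368 / 623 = 2.20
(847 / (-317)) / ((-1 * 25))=847 / 7925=0.11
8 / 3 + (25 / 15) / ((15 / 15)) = 4.33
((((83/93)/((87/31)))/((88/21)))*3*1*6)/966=83/58696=0.00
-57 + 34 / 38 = -1066 / 19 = -56.11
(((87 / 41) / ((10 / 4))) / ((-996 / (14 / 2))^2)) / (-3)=-1421 / 101681640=-0.00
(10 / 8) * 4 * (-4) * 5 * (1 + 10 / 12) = -550 / 3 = -183.33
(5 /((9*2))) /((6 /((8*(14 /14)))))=10 /27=0.37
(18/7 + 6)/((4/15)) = 225/7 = 32.14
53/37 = 1.43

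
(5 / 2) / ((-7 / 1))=-5 / 14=-0.36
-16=-16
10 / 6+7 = 8.67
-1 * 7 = -7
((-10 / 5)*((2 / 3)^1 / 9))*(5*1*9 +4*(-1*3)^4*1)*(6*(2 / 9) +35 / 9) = -7708 / 27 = -285.48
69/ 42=23/ 14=1.64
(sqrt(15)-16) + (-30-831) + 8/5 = -4377/5 + sqrt(15) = -871.53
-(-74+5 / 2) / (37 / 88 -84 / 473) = 270556 / 919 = 294.40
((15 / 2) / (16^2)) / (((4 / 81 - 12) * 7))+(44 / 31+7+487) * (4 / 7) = 30446644447 / 107548672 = 283.10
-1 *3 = -3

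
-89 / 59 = -1.51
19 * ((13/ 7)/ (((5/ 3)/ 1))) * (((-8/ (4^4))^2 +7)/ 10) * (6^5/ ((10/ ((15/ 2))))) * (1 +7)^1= 3872614941/ 5600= 691538.38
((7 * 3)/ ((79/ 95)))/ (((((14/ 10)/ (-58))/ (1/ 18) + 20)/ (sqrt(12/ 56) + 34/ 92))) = 4917675/ 10309658 + 41325 * sqrt(42)/ 448246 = 1.07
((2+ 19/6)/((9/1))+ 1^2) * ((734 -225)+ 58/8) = 175525/216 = 812.62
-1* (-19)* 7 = 133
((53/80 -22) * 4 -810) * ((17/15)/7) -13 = -110573/700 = -157.96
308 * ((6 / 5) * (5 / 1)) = 1848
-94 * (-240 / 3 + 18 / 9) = 7332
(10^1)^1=10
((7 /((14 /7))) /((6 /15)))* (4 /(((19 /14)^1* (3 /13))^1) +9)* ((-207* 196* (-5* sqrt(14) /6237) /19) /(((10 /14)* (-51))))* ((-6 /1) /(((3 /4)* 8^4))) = 2879485* sqrt(14) /164685312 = 0.07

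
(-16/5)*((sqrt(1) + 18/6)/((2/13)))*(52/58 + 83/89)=-1963936/12905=-152.18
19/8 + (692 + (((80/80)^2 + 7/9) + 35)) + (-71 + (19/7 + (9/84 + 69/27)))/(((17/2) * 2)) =6231443/8568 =727.29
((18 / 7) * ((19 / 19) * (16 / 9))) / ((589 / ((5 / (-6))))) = -80 / 12369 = -0.01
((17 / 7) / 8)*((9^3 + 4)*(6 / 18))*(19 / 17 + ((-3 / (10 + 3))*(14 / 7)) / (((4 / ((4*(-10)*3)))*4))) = 185449 / 546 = 339.65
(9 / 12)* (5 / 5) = 0.75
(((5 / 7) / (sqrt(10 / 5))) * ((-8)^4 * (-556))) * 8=-45547520 * sqrt(2) / 7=-9201988.65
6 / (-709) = -6 / 709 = -0.01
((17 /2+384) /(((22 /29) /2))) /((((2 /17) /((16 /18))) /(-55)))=-430005.56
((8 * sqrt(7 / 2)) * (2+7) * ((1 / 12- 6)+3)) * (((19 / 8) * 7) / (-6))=1088.59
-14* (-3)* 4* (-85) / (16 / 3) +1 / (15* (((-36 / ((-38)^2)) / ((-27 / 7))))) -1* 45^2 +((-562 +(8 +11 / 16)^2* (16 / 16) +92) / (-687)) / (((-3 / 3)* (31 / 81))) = -4693.69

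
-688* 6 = -4128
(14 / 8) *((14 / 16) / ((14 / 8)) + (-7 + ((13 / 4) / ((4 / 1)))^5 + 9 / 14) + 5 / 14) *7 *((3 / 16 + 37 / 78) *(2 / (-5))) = 7279754825 / 436207616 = 16.69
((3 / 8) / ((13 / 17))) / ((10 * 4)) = 51 / 4160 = 0.01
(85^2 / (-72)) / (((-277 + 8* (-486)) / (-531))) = -5015 / 392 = -12.79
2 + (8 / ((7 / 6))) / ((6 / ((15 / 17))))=358 / 119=3.01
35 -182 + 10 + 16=-121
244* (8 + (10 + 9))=6588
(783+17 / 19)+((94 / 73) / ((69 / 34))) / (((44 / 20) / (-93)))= 265665066 / 350911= 757.07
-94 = -94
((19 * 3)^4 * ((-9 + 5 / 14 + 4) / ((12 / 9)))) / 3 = -686140065 / 56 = -12252501.16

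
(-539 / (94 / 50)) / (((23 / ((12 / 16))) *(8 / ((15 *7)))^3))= -46796990625 / 2213888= -21137.92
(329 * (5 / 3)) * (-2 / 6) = -182.78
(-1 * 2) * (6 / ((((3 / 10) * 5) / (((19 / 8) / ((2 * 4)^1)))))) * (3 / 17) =-57 / 136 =-0.42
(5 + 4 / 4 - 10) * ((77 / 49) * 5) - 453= -3391 / 7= -484.43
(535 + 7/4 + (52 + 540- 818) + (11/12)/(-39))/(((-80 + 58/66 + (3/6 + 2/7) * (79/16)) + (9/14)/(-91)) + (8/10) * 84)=-3135255200/81213159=-38.61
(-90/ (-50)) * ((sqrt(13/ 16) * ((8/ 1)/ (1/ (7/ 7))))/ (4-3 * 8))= -9 * sqrt(13)/ 50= -0.65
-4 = -4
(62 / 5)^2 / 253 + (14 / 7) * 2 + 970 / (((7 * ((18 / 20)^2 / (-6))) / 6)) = -2452263928 / 398475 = -6154.12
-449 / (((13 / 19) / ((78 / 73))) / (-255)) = 13052430 / 73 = 178800.41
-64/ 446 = -32/ 223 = -0.14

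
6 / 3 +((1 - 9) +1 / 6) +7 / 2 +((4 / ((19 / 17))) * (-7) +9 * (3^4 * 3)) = 123098 / 57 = 2159.61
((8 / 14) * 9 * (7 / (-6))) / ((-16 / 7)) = 21 / 8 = 2.62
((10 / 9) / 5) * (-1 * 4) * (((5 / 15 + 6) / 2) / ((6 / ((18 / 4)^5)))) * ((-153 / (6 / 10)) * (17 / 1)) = 60044085 / 16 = 3752755.31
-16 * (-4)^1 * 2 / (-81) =-128 / 81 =-1.58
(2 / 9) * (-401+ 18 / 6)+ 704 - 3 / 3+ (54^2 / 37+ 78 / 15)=1163113 / 1665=698.57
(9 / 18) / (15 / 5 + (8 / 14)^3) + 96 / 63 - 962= -44084417 / 45906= -960.32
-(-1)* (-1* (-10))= 10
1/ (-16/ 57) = -57/ 16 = -3.56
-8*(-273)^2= -596232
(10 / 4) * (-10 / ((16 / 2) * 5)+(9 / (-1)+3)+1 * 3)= -65 / 8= -8.12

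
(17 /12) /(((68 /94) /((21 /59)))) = 329 /472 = 0.70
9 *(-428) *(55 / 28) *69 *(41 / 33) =-4540545 / 7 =-648649.29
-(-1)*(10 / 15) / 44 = 1 / 66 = 0.02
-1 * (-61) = 61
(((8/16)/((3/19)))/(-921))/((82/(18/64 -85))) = 51509/14500224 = 0.00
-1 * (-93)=93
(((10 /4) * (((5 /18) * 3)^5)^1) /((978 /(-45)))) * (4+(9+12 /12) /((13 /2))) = -78125 /305136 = -0.26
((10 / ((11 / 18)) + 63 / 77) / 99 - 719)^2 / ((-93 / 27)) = -68086552356 / 453871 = -150013.00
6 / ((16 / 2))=0.75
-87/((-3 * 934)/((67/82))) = 1943/76588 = 0.03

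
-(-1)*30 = 30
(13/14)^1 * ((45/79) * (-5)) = -2925/1106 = -2.64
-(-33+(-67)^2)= -4456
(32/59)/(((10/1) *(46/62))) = 496/6785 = 0.07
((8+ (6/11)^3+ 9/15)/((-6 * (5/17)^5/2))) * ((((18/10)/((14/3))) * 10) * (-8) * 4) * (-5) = -23845282917408/29115625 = -818985.78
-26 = -26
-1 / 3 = -0.33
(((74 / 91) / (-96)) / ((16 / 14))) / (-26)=37 / 129792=0.00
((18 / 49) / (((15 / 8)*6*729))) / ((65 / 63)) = 0.00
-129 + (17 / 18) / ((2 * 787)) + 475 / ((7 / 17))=203197223 / 198324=1024.57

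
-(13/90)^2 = -169/8100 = -0.02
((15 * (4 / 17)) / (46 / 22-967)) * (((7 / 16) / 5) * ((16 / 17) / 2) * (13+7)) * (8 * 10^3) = -12320000 / 511241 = -24.10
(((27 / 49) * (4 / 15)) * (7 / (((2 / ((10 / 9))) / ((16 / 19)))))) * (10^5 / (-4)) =-1600000 / 133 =-12030.08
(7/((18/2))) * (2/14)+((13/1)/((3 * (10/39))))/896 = 10481/80640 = 0.13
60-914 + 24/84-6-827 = -11807/7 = -1686.71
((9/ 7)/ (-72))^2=1/ 3136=0.00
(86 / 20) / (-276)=-43 / 2760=-0.02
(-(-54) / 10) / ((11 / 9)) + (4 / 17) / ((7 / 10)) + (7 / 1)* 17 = 809972 / 6545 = 123.75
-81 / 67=-1.21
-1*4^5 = -1024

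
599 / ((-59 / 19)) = -11381 / 59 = -192.90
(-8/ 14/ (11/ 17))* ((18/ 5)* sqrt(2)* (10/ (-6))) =7.49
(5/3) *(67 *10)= 1116.67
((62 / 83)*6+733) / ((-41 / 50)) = -3060550 / 3403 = -899.37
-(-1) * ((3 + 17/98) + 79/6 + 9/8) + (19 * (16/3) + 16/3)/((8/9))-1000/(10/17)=-1837541/1176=-1562.53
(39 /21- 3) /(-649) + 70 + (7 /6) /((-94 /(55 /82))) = 14705947409 /210104664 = 69.99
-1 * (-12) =12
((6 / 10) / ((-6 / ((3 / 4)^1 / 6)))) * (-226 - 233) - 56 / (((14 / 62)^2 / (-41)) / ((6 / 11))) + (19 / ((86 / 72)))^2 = 282700746327 / 11389840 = 24820.43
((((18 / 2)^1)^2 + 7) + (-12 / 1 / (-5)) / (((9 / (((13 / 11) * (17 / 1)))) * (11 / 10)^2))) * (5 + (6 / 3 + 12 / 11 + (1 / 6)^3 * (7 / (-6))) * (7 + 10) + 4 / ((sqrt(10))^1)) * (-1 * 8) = -151142595388 / 3557763 - 5905024 * sqrt(10) / 19965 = -43417.78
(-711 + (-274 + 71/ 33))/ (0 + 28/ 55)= -1930.60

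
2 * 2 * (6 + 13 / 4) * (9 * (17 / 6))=1887 / 2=943.50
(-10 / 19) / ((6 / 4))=-0.35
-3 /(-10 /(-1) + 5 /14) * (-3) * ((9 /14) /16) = 81 /2320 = 0.03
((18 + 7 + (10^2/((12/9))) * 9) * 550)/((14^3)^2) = 6875/134456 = 0.05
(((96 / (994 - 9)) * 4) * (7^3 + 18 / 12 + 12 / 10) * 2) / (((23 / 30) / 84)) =669053952 / 22655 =29532.29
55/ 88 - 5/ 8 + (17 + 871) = 888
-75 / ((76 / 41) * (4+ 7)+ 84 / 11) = -6765 / 2528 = -2.68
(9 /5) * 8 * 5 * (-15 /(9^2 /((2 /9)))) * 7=-560 /27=-20.74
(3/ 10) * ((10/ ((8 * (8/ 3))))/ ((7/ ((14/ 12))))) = 3/ 128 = 0.02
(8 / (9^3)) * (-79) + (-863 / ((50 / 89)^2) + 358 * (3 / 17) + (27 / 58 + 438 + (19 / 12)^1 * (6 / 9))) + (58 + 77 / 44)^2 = 4807164538201 / 3593970000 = 1337.56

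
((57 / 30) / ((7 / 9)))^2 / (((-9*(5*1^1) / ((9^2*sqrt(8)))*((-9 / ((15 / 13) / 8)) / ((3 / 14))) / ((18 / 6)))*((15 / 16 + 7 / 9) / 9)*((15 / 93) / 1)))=104339583*sqrt(2) / 14491750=10.18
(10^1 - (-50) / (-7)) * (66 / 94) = 660 / 329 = 2.01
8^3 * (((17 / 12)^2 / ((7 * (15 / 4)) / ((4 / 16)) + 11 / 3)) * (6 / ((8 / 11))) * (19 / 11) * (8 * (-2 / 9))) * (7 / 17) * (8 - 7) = -144704 / 1467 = -98.64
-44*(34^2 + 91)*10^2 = -5486800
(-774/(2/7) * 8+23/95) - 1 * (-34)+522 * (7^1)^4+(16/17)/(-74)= 73599291127/59755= 1231684.23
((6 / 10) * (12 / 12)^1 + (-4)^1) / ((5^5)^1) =-17 / 15625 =-0.00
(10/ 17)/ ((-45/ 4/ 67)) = -536/ 153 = -3.50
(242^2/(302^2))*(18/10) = 131769/114005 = 1.16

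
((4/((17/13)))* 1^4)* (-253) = -13156/17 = -773.88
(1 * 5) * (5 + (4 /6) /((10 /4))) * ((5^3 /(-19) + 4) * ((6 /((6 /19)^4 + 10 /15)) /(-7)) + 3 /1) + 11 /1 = 3326133 /18895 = 176.03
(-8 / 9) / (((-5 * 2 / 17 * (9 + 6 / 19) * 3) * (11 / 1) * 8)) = 0.00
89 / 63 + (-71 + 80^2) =398816 / 63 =6330.41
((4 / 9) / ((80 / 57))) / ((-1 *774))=-19 / 46440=-0.00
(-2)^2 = 4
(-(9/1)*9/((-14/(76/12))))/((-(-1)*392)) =513/5488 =0.09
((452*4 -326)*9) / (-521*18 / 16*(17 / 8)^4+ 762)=-145686528 / 122220251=-1.19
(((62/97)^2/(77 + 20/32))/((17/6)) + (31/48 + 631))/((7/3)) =334624419547/1236116784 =270.71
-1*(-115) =115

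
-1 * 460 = -460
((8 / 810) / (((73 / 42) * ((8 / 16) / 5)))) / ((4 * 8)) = 7 / 3942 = 0.00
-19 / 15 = -1.27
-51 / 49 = -1.04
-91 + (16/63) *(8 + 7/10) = -88.79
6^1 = 6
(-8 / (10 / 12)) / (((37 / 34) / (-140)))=45696 / 37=1235.03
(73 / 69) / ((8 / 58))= 2117 / 276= 7.67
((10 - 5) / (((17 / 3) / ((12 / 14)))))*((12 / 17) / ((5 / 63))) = 1944 / 289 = 6.73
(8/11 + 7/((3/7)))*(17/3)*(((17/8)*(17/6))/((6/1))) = 2766019/28512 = 97.01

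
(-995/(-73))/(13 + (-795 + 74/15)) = -14925/850888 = -0.02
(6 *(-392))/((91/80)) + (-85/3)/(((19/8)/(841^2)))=-6253896200/741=-8439805.94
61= 61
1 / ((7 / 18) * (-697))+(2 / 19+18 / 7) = 247790 / 92701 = 2.67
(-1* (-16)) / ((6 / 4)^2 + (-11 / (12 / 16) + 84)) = 192 / 859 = 0.22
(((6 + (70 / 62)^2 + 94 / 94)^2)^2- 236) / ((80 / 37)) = 7024995597427429 / 3411564149764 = 2059.17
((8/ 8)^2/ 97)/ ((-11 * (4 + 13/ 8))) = -8/ 48015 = -0.00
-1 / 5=-0.20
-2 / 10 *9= -9 / 5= -1.80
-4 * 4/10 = -8/5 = -1.60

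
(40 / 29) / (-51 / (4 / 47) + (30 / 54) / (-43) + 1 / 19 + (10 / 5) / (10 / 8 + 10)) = -5882400 / 2554717909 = -0.00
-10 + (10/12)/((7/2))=-205/21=-9.76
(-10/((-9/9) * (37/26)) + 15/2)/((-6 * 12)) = -1075/5328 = -0.20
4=4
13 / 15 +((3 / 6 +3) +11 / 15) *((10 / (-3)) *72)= -15227 / 15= -1015.13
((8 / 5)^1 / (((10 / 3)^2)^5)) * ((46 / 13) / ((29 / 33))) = 44818191 / 1178125000000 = 0.00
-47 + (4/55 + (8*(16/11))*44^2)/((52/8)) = 2444483/715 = 3418.86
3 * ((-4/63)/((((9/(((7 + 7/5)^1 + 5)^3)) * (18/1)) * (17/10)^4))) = -48122080/142069221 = -0.34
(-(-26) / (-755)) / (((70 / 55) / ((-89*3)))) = 38181 / 5285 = 7.22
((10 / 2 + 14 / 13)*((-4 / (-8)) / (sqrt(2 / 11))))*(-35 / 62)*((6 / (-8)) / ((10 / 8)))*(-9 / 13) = -14931*sqrt(22) / 41912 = -1.67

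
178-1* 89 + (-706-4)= -621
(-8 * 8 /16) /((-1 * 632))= 1 /158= 0.01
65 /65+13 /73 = 86 /73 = 1.18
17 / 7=2.43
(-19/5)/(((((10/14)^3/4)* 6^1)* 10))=-6517/9375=-0.70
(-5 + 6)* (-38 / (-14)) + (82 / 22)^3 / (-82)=38811 / 18634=2.08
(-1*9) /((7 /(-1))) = 1.29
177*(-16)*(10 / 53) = -28320 / 53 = -534.34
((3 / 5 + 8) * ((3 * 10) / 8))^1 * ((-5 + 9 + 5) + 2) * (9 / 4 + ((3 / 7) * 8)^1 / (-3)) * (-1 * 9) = -395901 / 112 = -3534.83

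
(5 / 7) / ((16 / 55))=275 / 112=2.46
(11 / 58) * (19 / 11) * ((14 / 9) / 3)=133 / 783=0.17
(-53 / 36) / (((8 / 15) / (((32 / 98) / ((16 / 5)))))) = -1325 / 4704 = -0.28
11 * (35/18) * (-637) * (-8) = 980980/9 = 108997.78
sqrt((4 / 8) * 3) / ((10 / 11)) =11 * sqrt(6) / 20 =1.35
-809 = -809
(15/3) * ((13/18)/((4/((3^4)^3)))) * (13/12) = 16632135/32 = 519754.22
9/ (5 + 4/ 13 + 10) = 117/ 199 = 0.59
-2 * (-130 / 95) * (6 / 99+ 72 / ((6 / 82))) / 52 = 32474 / 627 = 51.79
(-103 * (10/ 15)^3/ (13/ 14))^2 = 133079296/ 123201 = 1080.18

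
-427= -427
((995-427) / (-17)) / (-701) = 568 / 11917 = 0.05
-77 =-77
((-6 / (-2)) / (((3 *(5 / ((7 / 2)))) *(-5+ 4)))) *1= -7 / 10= -0.70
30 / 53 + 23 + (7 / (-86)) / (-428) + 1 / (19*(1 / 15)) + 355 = 14061067937 / 37065656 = 379.36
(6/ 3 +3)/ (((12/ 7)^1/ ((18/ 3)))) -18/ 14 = 227/ 14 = 16.21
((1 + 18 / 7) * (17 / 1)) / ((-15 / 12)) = -340 / 7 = -48.57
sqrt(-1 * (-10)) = sqrt(10) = 3.16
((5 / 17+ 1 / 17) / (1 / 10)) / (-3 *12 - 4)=-3 / 34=-0.09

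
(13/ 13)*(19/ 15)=19/ 15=1.27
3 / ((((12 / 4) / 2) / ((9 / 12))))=3 / 2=1.50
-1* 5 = -5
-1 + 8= 7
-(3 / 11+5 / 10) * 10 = -85 / 11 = -7.73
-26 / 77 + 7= 513 / 77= 6.66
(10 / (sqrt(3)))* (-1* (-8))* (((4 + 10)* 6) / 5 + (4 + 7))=2224* sqrt(3) / 3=1284.03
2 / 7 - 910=-6368 / 7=-909.71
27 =27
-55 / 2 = -27.50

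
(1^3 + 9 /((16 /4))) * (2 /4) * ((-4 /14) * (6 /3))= -13 /14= -0.93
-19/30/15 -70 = -31519/450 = -70.04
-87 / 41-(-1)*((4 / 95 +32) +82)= 435929 / 3895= 111.92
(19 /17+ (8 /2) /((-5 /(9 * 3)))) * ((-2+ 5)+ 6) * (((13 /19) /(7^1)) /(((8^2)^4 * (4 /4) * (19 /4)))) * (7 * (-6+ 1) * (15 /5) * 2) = 611091 /12870221824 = 0.00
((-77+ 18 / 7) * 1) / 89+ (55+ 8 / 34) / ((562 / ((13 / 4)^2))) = 19222349 / 95234272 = 0.20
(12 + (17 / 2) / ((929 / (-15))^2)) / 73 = 20716809 / 126003986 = 0.16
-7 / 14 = -1 / 2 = -0.50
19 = 19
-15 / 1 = -15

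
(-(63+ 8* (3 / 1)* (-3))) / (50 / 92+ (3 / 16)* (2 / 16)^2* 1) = 211968 / 12869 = 16.47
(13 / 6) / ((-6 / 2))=-13 / 18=-0.72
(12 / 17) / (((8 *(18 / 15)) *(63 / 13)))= 65 / 4284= 0.02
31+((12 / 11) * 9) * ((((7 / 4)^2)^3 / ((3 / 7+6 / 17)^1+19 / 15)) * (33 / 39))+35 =8882225907 / 48668672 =182.50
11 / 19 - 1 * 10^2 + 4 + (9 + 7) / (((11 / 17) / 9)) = 127.12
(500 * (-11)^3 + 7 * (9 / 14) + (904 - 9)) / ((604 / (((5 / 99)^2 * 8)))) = -3692225 / 164439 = -22.45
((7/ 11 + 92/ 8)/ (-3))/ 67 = -89/ 1474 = -0.06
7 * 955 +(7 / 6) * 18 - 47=6659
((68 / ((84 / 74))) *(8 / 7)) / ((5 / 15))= 10064 / 49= 205.39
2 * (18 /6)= 6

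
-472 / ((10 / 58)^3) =-11511608 / 125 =-92092.86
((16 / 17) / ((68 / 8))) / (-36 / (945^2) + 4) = 99225 / 3584467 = 0.03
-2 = -2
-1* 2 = -2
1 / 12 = 0.08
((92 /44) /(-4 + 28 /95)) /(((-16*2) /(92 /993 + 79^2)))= 13541329925 /123036672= 110.06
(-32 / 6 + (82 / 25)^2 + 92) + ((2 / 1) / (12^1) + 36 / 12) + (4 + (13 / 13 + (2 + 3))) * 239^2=2142414719 / 3750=571310.59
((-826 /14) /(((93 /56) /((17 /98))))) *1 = -4012 /651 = -6.16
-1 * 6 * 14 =-84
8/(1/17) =136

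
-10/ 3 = -3.33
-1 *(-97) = 97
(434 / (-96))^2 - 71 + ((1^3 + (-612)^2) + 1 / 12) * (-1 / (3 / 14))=-4027225231 / 2304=-1747927.62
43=43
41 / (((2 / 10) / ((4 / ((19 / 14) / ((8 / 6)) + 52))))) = 45920 / 2969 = 15.47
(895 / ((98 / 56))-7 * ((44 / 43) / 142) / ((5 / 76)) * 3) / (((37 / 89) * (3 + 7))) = 2420929762 / 19768175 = 122.47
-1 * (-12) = 12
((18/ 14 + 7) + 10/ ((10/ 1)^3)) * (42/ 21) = 5807/ 350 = 16.59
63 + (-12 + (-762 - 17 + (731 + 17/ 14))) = 59/ 14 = 4.21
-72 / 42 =-1.71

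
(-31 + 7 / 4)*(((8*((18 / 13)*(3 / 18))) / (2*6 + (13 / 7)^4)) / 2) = -64827 / 57373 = -1.13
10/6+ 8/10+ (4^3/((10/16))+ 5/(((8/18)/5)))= 9667/60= 161.12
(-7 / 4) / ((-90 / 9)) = 7 / 40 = 0.18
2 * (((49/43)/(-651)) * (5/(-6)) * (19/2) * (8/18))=1330/107973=0.01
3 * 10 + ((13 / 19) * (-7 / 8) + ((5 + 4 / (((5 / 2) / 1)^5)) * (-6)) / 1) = -0.84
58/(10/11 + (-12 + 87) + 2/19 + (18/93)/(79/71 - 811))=5402054141/7079868365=0.76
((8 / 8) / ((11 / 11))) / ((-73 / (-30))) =30 / 73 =0.41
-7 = -7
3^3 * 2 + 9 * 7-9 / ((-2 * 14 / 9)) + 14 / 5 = 17177 / 140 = 122.69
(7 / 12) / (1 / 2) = 7 / 6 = 1.17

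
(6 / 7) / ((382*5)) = 3 / 6685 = 0.00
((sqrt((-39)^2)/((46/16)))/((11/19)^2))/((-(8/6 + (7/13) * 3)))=-4392648/320045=-13.73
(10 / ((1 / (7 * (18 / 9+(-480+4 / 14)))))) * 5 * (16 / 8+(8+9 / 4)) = -2048200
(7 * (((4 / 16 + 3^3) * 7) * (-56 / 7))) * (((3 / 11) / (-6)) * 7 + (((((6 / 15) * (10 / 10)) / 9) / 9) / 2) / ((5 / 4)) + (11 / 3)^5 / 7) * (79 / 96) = -5321387555771 / 6415200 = -829496.75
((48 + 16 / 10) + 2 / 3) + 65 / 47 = 36413 / 705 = 51.65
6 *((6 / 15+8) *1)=252 / 5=50.40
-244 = -244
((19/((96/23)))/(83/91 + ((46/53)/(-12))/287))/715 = 6647207/952032400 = 0.01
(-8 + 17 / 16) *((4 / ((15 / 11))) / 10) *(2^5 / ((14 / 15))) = -69.77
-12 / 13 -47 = -623 / 13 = -47.92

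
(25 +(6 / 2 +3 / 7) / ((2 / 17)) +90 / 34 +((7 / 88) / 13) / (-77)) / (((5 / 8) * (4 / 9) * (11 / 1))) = 765382977 / 41181140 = 18.59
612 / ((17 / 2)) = 72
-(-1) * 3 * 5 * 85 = 1275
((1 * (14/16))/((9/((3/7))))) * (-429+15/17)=-1213/68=-17.84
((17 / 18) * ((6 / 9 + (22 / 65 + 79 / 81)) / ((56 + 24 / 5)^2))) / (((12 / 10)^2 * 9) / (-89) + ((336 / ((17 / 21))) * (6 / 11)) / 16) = 368765192125 / 10206464345146368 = 0.00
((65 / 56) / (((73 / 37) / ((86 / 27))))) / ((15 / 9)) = 20683 / 18396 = 1.12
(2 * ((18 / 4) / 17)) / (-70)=-9 / 1190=-0.01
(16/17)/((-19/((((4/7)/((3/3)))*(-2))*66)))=8448/2261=3.74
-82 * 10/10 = -82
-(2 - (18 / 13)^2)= -14 / 169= -0.08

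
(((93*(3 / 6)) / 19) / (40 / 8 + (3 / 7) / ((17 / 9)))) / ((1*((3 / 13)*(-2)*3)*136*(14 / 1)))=-403 / 2269056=-0.00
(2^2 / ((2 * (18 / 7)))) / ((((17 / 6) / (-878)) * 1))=-12292 / 51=-241.02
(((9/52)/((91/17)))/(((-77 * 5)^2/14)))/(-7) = -153/350700350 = -0.00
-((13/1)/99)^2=-169/9801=-0.02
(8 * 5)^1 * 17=680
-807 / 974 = -0.83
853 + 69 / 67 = 57220 / 67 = 854.03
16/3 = 5.33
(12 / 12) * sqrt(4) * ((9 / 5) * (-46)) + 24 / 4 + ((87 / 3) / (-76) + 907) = 283867 / 380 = 747.02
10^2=100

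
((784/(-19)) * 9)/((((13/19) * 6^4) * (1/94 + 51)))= -658/80145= -0.01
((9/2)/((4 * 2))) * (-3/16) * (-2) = 27/128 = 0.21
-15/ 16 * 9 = -135/ 16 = -8.44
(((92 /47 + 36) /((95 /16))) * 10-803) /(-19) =659991 /16967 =38.90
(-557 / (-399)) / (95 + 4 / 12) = 557 / 38038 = 0.01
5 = 5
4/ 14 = 2/ 7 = 0.29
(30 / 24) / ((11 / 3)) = 15 / 44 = 0.34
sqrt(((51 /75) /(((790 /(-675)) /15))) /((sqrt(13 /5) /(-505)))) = 9 * sqrt(271286) * 65^(3 /4) /2054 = 52.24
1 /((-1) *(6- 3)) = -1 /3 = -0.33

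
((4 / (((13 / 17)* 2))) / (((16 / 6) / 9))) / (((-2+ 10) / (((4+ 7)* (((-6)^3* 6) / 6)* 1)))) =-136323 / 52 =-2621.60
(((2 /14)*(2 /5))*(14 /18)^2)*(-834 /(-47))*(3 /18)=1946 /19035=0.10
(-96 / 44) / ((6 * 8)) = -1 / 22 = -0.05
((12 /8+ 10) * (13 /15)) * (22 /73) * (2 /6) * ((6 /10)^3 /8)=0.03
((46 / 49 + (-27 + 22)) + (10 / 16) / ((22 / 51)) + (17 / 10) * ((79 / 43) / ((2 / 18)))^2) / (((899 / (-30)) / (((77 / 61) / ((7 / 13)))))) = -1437088800381 / 39747745912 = -36.16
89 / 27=3.30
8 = 8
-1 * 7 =-7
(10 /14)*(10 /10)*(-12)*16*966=-132480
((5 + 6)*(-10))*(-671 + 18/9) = 73590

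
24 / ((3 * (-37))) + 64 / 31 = 2120 / 1147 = 1.85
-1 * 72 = -72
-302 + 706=404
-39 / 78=-1 / 2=-0.50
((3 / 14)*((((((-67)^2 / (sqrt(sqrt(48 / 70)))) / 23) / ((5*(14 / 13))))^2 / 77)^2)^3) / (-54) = -1559967291822236878778125607435424327446708606098332550801 / 5136709391536693620923032075772162367209472000000000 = -303690.00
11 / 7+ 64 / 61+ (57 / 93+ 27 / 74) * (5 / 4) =15056749 / 3918152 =3.84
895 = 895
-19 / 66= -0.29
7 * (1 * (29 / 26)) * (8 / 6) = 406 / 39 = 10.41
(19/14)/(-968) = -19/13552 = -0.00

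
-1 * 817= -817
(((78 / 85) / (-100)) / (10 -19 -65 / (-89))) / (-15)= -1157 / 15640000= -0.00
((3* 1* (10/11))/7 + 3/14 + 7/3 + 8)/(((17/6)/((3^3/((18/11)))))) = 15159/238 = 63.69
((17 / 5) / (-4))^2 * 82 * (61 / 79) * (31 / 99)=22406459 / 1564200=14.32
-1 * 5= -5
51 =51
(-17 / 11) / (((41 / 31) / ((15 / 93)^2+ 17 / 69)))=-27914 / 87699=-0.32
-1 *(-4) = 4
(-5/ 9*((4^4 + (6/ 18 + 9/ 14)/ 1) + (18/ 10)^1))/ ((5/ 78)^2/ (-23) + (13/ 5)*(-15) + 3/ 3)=422462482/ 111666261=3.78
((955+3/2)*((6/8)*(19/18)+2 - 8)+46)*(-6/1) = 29614.62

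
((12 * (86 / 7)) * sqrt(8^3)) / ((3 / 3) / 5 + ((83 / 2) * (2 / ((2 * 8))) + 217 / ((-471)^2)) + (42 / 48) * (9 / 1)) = 293043087360 * sqrt(2) / 1647734627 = 251.51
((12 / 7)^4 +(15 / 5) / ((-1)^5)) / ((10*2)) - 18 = -850827 / 48020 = -17.72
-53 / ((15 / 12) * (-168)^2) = -53 / 35280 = -0.00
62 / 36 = 31 / 18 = 1.72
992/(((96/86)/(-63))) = -55986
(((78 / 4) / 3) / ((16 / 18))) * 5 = 585 / 16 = 36.56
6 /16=3 /8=0.38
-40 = -40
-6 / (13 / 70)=-32.31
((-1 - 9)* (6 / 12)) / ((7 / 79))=-56.43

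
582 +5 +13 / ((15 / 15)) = 600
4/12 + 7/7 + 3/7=37/21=1.76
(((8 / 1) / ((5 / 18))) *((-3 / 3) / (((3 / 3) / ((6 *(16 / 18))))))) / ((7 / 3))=-2304 / 35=-65.83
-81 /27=-3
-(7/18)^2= -49/324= -0.15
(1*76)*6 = 456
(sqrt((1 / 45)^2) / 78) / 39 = 1 / 136890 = 0.00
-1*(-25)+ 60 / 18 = 28.33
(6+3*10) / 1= 36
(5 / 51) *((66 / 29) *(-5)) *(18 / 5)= -1980 / 493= -4.02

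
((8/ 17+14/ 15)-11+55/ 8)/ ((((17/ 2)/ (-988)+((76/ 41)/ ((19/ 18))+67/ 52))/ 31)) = -1742664287/ 62720055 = -27.78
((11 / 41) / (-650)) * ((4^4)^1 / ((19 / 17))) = -23936 / 253175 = -0.09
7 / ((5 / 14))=98 / 5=19.60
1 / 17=0.06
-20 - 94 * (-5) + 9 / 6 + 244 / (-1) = 415 / 2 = 207.50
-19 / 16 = -1.19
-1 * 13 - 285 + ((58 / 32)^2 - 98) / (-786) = -59938121 / 201216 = -297.88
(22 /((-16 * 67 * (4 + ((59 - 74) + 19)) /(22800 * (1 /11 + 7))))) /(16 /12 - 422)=166725 /169108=0.99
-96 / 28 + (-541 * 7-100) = -27233 / 7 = -3890.43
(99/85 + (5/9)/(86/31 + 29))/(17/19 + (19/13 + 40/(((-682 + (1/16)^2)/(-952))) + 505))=0.00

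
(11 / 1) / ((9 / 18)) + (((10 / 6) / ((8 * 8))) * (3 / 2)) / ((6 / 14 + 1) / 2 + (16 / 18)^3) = 22.03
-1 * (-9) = 9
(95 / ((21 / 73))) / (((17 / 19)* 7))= 131765 / 2499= 52.73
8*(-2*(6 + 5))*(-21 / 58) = 1848 / 29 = 63.72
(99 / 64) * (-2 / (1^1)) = -99 / 32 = -3.09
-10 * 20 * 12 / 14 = -1200 / 7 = -171.43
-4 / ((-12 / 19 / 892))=16948 / 3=5649.33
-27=-27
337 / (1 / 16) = 5392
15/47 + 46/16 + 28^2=295985/376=787.19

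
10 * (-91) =-910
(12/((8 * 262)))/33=0.00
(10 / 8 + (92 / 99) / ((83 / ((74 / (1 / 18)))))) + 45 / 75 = 306101 / 18260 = 16.76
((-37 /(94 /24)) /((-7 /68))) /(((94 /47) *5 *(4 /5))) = 11.47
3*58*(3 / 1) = 522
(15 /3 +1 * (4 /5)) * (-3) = -87 /5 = -17.40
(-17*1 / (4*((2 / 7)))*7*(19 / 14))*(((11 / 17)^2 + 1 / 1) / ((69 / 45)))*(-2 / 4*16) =408975 / 391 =1045.97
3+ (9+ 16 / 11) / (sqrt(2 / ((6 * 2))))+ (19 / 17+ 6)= 172 / 17+ 115 * sqrt(6) / 11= 35.73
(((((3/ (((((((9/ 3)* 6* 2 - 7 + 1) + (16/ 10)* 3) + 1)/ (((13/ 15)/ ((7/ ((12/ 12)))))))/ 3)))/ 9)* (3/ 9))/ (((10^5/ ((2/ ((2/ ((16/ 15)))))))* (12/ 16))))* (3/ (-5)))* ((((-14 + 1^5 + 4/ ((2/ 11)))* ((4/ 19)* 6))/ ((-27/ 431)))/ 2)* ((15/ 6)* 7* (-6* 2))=-89648/ 478265625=-0.00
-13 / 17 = -0.76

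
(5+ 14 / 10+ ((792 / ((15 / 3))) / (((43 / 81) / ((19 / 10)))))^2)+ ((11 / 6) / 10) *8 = 1114293240158 / 3466875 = 321411.43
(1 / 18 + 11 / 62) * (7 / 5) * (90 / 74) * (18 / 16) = 4095 / 9176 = 0.45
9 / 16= 0.56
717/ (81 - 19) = 717/ 62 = 11.56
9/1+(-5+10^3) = 1004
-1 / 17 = -0.06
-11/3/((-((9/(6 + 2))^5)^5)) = 415568250492528778805248/2153693963075557766310747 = 0.19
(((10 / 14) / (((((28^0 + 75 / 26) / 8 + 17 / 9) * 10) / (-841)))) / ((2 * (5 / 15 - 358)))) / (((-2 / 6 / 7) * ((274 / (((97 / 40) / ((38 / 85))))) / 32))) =-201422052 / 428102395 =-0.47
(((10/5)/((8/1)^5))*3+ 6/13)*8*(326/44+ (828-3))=3074.73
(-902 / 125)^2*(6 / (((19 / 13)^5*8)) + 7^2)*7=692581418140381 / 38689046875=17901.23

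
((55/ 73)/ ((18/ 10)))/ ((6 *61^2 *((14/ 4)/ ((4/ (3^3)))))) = 1100/ 1386143199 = 0.00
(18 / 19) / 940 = 9 / 8930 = 0.00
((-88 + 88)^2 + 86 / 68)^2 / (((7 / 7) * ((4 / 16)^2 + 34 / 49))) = 2.11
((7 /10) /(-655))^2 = 49 /42902500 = 0.00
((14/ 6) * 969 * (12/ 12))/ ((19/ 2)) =238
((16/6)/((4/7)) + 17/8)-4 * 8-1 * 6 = -749/24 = -31.21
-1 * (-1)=1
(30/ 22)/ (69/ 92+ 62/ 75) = 4500/ 5203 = 0.86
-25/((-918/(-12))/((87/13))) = -1450/663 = -2.19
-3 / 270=-1 / 90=-0.01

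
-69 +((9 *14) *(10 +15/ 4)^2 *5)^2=907970761209/ 64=14187043143.89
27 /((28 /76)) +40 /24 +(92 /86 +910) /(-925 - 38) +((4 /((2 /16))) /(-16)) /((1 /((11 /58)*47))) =472239839 /8406027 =56.18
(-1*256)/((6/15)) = -640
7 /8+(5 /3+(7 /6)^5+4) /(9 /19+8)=2251993 /1251936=1.80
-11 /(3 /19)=-209 /3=-69.67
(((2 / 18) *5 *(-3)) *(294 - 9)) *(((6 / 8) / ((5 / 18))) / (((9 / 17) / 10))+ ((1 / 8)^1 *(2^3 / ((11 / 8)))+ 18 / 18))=-275500 / 11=-25045.45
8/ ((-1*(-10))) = 4/ 5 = 0.80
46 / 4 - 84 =-145 / 2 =-72.50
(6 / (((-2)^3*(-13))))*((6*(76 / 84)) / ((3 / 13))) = 19 / 14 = 1.36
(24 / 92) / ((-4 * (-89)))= 3 / 4094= 0.00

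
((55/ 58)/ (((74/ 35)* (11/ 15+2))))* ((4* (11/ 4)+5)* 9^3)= 84199500/ 43993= 1913.93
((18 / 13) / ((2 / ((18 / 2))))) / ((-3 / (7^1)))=-189 / 13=-14.54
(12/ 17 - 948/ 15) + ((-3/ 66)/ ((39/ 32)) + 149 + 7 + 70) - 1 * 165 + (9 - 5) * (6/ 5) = 119189/ 36465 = 3.27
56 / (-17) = -3.29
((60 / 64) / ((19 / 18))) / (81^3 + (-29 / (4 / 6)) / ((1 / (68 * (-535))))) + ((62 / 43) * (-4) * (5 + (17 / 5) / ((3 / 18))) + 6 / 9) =-10074351443087 / 69084572280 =-145.83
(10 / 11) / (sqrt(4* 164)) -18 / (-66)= 5* sqrt(41) / 902+ 3 / 11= 0.31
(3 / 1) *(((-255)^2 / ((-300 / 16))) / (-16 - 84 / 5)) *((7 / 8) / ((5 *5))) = 18207 / 1640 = 11.10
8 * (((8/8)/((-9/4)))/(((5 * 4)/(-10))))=16/9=1.78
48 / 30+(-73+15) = -282 / 5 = -56.40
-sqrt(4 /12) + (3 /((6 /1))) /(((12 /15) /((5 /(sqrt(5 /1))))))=-sqrt(3) /3 + 5 * sqrt(5) /8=0.82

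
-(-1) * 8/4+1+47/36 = 155/36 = 4.31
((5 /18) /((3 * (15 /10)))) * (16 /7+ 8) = 40 /63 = 0.63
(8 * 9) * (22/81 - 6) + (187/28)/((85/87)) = -511067/1260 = -405.61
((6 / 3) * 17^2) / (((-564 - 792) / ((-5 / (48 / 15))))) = 7225 / 10848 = 0.67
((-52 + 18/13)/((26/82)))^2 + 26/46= 16740058425/656903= 25483.30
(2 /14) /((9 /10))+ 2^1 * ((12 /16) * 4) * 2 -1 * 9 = 199 /63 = 3.16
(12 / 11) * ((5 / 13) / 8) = 15 / 286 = 0.05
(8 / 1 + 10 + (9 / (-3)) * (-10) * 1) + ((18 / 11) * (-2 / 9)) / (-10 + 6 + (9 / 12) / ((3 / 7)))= 4768 / 99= 48.16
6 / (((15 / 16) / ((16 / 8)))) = 64 / 5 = 12.80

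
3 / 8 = 0.38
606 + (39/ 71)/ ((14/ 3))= 602481/ 994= 606.12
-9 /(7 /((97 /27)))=-97 /21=-4.62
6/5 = 1.20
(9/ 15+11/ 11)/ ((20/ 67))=134/ 25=5.36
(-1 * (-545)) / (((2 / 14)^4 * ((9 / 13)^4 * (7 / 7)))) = 37373353745 / 6561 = 5696289.25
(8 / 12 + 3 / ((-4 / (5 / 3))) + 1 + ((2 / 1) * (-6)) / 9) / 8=-11 / 96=-0.11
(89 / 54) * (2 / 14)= 89 / 378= 0.24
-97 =-97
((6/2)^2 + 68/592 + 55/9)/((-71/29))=-588149/94572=-6.22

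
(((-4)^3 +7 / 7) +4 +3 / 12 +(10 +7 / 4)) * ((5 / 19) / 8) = -235 / 152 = -1.55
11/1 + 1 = 12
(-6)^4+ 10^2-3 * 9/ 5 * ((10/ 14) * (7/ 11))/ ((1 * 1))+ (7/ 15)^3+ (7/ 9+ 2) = 1396.42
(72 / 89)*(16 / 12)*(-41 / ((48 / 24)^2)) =-984 / 89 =-11.06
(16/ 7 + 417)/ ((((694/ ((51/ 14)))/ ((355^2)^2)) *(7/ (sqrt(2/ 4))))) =2377342169053125 *sqrt(2)/ 952168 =3530962537.99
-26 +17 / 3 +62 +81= 368 / 3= 122.67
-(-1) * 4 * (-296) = -1184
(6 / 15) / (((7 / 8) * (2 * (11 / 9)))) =72 / 385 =0.19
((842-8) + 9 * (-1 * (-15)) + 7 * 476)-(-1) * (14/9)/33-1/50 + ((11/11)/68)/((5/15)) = 2171610877/504900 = 4301.07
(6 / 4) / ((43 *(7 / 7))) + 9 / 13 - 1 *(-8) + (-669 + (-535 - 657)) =-2070841 / 1118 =-1852.27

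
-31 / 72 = -0.43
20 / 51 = 0.39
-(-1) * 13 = 13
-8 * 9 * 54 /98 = -1944 /49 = -39.67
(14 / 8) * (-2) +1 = -5 / 2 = -2.50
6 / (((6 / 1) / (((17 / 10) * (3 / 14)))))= 51 / 140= 0.36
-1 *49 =-49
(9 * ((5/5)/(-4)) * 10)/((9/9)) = -45/2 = -22.50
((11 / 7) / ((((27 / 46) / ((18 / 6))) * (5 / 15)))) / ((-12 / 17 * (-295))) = 4301 / 37170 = 0.12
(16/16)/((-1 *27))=-1/27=-0.04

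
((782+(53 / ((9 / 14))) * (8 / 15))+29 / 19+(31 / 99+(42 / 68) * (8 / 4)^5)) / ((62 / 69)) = 4675248617 / 4956435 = 943.27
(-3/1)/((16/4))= -3/4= -0.75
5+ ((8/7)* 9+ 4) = 135/7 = 19.29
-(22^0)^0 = -1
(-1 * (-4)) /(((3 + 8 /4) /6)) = 24 /5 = 4.80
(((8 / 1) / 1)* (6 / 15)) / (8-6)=8 / 5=1.60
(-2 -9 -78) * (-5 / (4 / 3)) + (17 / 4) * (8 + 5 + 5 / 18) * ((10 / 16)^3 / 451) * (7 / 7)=5549323235 / 16625664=333.78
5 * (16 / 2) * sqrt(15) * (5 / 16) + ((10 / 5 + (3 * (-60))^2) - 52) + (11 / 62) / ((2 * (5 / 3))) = 25 * sqrt(15) / 2 + 20057033 / 620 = 32398.47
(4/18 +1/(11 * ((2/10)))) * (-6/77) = -134/2541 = -0.05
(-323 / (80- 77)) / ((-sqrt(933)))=323 * sqrt(933) / 2799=3.52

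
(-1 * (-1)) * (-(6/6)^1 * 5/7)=-5/7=-0.71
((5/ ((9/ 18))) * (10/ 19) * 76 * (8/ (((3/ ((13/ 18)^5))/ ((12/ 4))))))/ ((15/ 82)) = 608920520/ 177147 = 3437.37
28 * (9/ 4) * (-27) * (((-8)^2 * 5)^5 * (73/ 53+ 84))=-25826930196480000000/ 53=-487300569744905660.38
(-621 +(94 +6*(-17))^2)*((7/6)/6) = -3899/36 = -108.31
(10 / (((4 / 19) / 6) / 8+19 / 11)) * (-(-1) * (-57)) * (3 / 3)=-1429560 / 4343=-329.16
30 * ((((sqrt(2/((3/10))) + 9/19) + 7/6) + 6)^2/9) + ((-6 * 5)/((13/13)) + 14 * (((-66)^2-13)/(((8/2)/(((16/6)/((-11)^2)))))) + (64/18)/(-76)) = 17420 * sqrt(15)/513 + 1230704225/2358774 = 653.27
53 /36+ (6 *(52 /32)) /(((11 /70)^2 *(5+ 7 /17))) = 3728537 /50094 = 74.43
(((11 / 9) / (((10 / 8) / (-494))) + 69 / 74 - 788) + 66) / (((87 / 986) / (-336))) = 7634314576 / 1665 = 4585173.92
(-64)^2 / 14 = 292.57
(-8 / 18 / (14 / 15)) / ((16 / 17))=-85 / 168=-0.51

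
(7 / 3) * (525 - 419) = 742 / 3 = 247.33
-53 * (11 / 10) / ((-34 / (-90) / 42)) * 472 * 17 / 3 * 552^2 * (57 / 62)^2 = -4290609384496512 / 961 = -4464734010922.49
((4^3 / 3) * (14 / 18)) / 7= 64 / 27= 2.37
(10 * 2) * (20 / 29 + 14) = 8520 / 29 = 293.79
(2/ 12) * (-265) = -265/ 6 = -44.17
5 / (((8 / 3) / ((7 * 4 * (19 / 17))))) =1995 / 34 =58.68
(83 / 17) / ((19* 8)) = 83 / 2584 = 0.03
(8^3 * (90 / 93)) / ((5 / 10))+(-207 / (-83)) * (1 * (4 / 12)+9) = 2609652 / 2573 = 1014.24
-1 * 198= -198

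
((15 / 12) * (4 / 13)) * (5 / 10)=5 / 26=0.19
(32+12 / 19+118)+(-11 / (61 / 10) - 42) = 123814 / 1159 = 106.83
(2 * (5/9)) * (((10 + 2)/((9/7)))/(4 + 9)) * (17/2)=6.78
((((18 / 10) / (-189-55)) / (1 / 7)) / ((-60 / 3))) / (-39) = -21 / 317200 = -0.00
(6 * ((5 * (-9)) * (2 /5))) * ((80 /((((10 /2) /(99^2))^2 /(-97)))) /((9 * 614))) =894507004512 /1535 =582740719.55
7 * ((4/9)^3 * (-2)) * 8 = -7168/729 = -9.83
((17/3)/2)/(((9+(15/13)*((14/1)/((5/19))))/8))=884/2745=0.32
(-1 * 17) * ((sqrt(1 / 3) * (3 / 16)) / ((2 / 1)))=-17 * sqrt(3) / 32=-0.92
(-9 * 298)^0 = 1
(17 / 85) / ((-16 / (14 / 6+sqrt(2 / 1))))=-0.05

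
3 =3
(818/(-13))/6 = -10.49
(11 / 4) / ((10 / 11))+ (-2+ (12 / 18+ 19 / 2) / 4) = 107 / 30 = 3.57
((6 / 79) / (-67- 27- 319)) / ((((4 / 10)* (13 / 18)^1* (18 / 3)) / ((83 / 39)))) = -1245 / 5513963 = -0.00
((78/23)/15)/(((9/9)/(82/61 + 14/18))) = 6058/12627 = 0.48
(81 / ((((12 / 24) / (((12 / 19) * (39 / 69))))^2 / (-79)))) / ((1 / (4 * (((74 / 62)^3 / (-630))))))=7011548728704 / 199120511765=35.21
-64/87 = -0.74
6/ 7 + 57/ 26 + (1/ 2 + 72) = 6875/ 91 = 75.55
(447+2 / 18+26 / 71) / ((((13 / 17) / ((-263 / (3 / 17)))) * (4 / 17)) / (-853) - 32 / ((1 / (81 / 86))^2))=-291360272380825267 / 18483424117321554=-15.76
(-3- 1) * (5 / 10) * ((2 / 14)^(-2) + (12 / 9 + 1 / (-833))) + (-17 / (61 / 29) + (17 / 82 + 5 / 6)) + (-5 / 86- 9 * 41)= -256260459599 / 537499914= -476.76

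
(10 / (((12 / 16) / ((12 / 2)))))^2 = 6400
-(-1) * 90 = 90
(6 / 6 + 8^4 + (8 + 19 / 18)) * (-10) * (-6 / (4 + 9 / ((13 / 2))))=960817 / 21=45753.19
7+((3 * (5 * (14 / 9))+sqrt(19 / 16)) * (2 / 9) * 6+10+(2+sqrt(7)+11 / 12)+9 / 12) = sqrt(19) / 3+sqrt(7)+466 / 9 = 55.88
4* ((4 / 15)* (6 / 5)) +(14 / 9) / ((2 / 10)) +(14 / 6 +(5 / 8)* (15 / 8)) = 180907 / 14400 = 12.56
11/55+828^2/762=571447/635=899.92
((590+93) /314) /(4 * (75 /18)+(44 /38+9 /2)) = 38931 /399565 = 0.10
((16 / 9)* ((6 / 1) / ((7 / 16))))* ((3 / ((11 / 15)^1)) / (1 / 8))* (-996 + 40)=-58736640 / 77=-762813.51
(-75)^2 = 5625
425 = 425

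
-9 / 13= -0.69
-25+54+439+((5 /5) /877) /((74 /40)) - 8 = 14926560 /32449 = 460.00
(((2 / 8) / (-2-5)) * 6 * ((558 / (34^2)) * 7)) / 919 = -0.00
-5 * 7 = -35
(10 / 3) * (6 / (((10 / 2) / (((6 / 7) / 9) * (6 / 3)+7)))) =604 / 21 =28.76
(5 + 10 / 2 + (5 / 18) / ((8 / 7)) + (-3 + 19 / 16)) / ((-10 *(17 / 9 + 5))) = -607 / 4960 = -0.12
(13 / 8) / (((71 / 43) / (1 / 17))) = 559 / 9656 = 0.06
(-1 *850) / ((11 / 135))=-114750 / 11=-10431.82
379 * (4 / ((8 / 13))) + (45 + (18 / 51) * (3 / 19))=1620527 / 646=2508.56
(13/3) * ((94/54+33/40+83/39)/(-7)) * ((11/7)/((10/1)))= -724933/1587600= -0.46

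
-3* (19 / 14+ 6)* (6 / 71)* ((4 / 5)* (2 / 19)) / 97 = -7416 / 4579855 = -0.00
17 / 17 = 1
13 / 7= 1.86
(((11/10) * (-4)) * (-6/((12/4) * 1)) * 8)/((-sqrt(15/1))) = -352 * sqrt(15)/75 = -18.18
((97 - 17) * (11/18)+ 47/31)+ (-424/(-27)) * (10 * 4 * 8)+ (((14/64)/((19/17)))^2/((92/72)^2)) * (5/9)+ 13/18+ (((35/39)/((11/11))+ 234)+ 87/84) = 19781029866749675/3723657170688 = 5312.26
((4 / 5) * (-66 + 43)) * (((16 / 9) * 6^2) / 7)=-168.23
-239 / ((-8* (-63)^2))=0.01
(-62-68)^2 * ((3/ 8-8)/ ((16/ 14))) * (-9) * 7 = 113656725/ 16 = 7103545.31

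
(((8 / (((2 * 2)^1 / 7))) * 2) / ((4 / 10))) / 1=70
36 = 36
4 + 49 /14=15 /2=7.50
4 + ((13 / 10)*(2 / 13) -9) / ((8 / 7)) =-37 / 10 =-3.70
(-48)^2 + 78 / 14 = 16167 / 7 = 2309.57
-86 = -86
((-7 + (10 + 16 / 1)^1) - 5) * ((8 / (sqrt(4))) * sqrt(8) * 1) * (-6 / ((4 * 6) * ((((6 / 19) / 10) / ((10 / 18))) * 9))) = -13300 * sqrt(2) / 243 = -77.40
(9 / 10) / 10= 9 / 100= 0.09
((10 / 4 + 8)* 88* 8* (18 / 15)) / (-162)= -2464 / 45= -54.76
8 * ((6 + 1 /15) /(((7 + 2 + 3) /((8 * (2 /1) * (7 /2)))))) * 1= 10192 /45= 226.49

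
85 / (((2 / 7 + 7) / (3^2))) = 105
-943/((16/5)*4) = -4715/64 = -73.67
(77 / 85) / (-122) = -77 / 10370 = -0.01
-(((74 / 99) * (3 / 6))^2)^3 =-2565726409 / 941480149401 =-0.00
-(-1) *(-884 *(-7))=6188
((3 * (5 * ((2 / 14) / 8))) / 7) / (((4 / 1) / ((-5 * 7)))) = -75 / 224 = -0.33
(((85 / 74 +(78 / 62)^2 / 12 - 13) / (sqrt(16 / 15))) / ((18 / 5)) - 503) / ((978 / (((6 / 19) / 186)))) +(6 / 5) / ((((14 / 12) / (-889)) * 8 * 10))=-329233153 / 28802100 - 8334175 * sqrt(15) / 5898909713472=-11.43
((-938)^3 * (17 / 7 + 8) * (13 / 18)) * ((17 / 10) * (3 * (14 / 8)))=-1664307851297 / 30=-55476928376.57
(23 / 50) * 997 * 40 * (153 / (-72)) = -389827 / 10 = -38982.70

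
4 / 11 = 0.36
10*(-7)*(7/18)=-245/9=-27.22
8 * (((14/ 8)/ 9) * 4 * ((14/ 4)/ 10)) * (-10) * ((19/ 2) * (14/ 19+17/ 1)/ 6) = -16513/ 27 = -611.59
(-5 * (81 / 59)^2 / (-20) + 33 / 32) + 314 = 35144449 / 111392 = 315.50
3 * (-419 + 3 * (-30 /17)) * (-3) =64917 /17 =3818.65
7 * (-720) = -5040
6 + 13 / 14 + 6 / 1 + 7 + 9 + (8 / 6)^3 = 11831 / 378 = 31.30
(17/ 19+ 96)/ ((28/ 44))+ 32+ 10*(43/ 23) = 88693/ 437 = 202.96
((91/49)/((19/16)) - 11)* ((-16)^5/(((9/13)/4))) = 68430069760/1197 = 57167978.08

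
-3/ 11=-0.27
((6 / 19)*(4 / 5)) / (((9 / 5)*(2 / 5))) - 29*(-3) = 4979 / 57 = 87.35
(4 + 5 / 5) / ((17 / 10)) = 50 / 17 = 2.94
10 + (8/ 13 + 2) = 12.62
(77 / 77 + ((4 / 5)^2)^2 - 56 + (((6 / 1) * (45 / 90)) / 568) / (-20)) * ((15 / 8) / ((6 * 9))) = -25839581 / 13632000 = -1.90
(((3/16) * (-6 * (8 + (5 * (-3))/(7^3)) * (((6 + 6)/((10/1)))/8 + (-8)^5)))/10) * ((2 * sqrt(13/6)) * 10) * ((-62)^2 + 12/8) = 41265351074469 * sqrt(78)/109760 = 3320387324.66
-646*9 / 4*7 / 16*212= -1078497 / 8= -134812.12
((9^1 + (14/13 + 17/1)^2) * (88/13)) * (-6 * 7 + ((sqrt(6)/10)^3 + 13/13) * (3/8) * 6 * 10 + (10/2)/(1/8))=16853562 * sqrt(6)/54925 + 102369784/2197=47346.88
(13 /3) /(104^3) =1 /259584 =0.00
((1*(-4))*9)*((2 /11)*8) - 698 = -750.36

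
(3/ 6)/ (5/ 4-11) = -0.05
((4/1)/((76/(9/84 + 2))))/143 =59/76076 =0.00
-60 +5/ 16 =-955/ 16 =-59.69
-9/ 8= -1.12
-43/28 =-1.54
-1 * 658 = -658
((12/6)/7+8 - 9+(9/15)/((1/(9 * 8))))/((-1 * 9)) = -1487/315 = -4.72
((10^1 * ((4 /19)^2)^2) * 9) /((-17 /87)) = -2004480 /2215457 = -0.90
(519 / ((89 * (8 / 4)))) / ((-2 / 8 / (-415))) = 430770 / 89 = 4840.11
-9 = -9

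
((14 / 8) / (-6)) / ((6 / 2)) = -7 / 72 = -0.10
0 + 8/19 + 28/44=221/209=1.06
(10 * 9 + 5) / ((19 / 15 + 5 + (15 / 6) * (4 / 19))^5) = 178627329421875 / 27197360938418176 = 0.01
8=8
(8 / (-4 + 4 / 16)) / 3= -32 / 45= -0.71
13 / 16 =0.81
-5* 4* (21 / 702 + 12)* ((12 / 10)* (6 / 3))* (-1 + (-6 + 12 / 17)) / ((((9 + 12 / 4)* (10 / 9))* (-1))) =-60241 / 221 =-272.58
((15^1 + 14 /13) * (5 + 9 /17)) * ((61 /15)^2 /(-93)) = -73102766 /4624425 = -15.81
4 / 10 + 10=52 / 5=10.40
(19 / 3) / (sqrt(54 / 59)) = 19*sqrt(354) / 54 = 6.62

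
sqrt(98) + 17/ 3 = 15.57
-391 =-391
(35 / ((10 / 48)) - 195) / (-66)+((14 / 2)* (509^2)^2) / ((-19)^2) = 10336936545643 / 7942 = 1301553329.85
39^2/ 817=1521/ 817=1.86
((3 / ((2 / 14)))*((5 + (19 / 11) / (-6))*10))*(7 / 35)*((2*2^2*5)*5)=39581.82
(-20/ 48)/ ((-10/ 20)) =5/ 6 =0.83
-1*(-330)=330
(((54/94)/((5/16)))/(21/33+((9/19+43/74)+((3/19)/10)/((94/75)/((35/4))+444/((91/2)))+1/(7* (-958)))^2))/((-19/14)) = -2961507907616047944140980224/3830390340248001323994770195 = -0.77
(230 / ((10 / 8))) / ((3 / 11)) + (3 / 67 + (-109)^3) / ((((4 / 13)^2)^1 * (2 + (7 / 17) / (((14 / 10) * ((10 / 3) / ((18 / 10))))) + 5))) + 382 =-934288362565 / 489234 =-1909696.31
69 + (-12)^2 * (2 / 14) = 627 / 7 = 89.57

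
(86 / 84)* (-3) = -43 / 14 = -3.07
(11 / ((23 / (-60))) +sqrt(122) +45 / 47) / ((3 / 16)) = -89.03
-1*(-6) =6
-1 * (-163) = 163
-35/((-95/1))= 7/19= 0.37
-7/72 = -0.10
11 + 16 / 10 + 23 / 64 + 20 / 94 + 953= 14531229 / 15040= 966.17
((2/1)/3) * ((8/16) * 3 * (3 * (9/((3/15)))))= 135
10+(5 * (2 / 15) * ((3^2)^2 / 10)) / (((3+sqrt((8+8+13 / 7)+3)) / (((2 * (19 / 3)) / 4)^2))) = -6143 / 1660+1083 * sqrt(1022) / 1660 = 17.16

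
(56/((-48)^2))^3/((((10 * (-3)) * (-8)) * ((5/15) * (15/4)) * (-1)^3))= -0.00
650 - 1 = 649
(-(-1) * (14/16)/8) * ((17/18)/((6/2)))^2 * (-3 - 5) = -2023/23328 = -0.09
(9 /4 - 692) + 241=-1795 /4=-448.75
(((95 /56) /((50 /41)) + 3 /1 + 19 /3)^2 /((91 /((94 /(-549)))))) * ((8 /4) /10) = -15256777583 /352510704000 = -0.04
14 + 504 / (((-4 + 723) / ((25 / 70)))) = 10246 / 719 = 14.25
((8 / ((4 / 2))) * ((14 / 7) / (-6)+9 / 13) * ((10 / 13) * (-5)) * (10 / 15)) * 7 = -39200 / 1521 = -25.77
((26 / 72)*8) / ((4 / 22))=143 / 9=15.89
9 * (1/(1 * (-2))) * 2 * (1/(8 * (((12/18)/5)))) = -135/16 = -8.44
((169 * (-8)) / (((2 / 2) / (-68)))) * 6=551616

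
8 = 8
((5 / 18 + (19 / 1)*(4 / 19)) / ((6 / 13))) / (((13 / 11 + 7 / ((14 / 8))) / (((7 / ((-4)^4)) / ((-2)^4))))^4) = 35188194041 / 320895014648327436238848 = 0.00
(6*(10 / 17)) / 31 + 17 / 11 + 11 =73386 / 5797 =12.66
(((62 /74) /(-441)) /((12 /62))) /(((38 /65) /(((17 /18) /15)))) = -212381 /200894904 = -0.00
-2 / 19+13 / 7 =233 / 133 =1.75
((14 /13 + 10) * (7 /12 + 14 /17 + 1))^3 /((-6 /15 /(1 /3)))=-170453910240 /10793861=-15791.75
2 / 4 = 1 / 2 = 0.50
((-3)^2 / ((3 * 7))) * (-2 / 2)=-0.43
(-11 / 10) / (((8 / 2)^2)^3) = -11 / 40960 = -0.00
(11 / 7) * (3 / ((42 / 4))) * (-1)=-0.45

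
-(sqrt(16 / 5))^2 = -16 / 5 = -3.20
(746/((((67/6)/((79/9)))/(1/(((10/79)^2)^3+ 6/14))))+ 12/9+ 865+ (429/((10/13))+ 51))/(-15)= -4167806470079659931/21987471401874450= -189.55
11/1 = 11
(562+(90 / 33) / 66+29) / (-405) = -71516 / 49005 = -1.46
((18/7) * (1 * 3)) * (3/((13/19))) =3078/91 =33.82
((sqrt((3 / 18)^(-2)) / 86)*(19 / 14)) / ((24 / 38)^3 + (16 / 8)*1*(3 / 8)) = 260642 / 2758063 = 0.09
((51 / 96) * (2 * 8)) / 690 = 17 / 1380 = 0.01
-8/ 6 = -4/ 3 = -1.33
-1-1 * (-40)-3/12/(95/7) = 14813/380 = 38.98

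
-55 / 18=-3.06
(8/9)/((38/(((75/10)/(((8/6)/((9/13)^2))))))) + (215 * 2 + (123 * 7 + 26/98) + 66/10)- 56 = 1954037679/1573390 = 1241.93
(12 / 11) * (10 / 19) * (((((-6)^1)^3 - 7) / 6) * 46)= -205160 / 209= -981.63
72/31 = 2.32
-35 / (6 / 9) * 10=-525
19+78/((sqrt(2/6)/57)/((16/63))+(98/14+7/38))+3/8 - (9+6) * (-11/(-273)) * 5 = 642750527/23621416 - 7904 * sqrt(3)/227129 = 27.15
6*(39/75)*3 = 234/25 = 9.36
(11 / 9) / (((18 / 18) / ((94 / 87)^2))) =97196 / 68121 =1.43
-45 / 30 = -3 / 2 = -1.50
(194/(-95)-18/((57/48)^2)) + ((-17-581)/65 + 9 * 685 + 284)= 11597113/1805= 6424.99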